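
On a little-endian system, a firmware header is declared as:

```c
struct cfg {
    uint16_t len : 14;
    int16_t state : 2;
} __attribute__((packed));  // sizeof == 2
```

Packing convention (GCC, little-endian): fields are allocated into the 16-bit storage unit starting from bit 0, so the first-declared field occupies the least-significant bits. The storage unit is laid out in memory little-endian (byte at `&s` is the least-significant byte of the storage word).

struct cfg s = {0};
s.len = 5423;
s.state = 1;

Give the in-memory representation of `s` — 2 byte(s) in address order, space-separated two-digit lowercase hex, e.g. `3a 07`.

2f 55

len:14 = 5423 → 0x152f << 0 → word 0x152f
state:2 = 1 → 0x1 << 14 → word 0x552f
word = 0x552f → little-endian bytes:
  [0]=0x2f  [1]=0x55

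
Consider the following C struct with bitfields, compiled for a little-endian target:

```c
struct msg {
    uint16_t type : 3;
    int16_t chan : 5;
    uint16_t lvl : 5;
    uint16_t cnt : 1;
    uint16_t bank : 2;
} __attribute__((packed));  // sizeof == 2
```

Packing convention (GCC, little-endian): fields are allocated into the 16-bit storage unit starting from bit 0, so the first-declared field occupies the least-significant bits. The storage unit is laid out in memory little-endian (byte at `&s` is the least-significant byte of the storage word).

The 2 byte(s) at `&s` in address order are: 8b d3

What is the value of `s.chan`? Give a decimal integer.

-15

[0]=0x8b [1]=0xd3 (little-endian) → word 0xd38b
type:3 @ bit 0 → (0xd38b>>0)&0x7 = 0x3
chan:5 @ bit 3 → (0xd38b>>3)&0x1f = 0x11  ←
lvl:5 @ bit 8 → (0xd38b>>8)&0x1f = 0x13
cnt:1 @ bit 13 → (0xd38b>>13)&0x1 = 0x0
bank:2 @ bit 14 → (0xd38b>>14)&0x3 = 0x3
chan signed 5b, MSB=1: 17 - 32 = -15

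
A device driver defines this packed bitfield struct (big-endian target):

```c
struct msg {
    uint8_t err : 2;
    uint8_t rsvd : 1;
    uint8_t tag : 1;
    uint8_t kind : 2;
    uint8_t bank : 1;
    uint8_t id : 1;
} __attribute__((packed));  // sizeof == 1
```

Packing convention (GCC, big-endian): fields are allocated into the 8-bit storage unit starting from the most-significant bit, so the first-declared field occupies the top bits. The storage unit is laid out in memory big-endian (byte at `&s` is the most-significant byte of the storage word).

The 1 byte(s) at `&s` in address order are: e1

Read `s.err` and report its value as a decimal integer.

3

[0]=0xe1 (big-endian) → word 0xe1
err:2 @ bit 6 → (0xe1>>6)&0x3 = 0x3  ←
rsvd:1 @ bit 5 → (0xe1>>5)&0x1 = 0x1
tag:1 @ bit 4 → (0xe1>>4)&0x1 = 0x0
kind:2 @ bit 2 → (0xe1>>2)&0x3 = 0x0
bank:1 @ bit 1 → (0xe1>>1)&0x1 = 0x0
id:1 @ bit 0 → (0xe1>>0)&0x1 = 0x1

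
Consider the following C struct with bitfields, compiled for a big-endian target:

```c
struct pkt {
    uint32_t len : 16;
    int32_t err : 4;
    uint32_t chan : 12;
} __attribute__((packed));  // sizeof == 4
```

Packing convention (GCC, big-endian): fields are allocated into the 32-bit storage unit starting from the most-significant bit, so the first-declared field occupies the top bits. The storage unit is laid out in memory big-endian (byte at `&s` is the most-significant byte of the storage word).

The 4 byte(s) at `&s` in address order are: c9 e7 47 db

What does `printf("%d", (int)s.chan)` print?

2011

[0]=0xc9 [1]=0xe7 [2]=0x47 [3]=0xdb (big-endian) → word 0xc9e747db
len [16+:16] = (word>>16) & 0xffff = 51687
err [12+:4] = (word>>12) & 0xf = 4
chan [0+:12] = (word>>0) & 0xfff = 2011  ←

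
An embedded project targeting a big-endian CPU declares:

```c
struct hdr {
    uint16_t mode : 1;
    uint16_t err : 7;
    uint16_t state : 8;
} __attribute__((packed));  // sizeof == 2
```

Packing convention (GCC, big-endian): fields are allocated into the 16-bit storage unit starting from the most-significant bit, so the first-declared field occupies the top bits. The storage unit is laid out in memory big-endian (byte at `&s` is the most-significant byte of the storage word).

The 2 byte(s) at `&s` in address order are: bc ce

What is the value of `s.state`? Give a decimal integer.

206

[0]=0xbc [1]=0xce (big-endian) → word 0xbcce
mode:1 @ bit 15 → (0xbcce>>15)&0x1 = 0x1
err:7 @ bit 8 → (0xbcce>>8)&0x7f = 0x3c
state:8 @ bit 0 → (0xbcce>>0)&0xff = 0xce  ←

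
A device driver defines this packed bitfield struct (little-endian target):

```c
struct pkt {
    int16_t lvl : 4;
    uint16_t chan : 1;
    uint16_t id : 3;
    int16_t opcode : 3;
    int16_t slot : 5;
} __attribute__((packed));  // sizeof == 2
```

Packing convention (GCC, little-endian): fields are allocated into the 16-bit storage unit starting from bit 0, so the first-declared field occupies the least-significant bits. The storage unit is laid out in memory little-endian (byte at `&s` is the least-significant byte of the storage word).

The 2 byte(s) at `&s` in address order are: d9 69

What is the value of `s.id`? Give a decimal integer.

6

[0]=0xd9 [1]=0x69 (little-endian) → word 0x69d9
lvl [0+:4] = (word>>0) & 0xf = 9
chan [4+:1] = (word>>4) & 0x1 = 1
id [5+:3] = (word>>5) & 0x7 = 6  ←
opcode [8+:3] = (word>>8) & 0x7 = 1
slot [11+:5] = (word>>11) & 0x1f = 13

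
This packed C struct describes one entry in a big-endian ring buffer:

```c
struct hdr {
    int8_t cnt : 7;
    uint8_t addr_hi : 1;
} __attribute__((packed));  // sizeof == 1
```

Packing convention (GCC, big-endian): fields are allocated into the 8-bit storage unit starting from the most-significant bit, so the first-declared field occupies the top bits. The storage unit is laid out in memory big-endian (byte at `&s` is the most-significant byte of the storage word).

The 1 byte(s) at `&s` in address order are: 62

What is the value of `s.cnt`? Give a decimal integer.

[0]=0x62 (big-endian) → word 0x62
cnt [1+:7] = (word>>1) & 0x7f = 49  ←
addr_hi [0+:1] = (word>>0) & 0x1 = 0
cnt signed 7b, MSB=0: value = 49

49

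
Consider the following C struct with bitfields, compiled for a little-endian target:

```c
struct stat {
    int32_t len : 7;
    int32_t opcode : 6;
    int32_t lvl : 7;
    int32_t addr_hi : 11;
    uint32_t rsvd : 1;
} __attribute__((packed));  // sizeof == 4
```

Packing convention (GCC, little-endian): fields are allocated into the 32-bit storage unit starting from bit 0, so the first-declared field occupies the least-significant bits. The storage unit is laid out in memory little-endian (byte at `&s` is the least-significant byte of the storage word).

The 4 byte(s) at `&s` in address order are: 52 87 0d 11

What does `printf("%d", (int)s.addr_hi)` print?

[0]=0x52 [1]=0x87 [2]=0x0d [3]=0x11 (little-endian) → word 0x110d8752
len:7 @ bit 0 → (0x110d8752>>0)&0x7f = 0x52
opcode:6 @ bit 7 → (0x110d8752>>7)&0x3f = 0xe
lvl:7 @ bit 13 → (0x110d8752>>13)&0x7f = 0x6c
addr_hi:11 @ bit 20 → (0x110d8752>>20)&0x7ff = 0x110  ←
rsvd:1 @ bit 31 → (0x110d8752>>31)&0x1 = 0x0
addr_hi signed 11b, MSB=0: value = 272

272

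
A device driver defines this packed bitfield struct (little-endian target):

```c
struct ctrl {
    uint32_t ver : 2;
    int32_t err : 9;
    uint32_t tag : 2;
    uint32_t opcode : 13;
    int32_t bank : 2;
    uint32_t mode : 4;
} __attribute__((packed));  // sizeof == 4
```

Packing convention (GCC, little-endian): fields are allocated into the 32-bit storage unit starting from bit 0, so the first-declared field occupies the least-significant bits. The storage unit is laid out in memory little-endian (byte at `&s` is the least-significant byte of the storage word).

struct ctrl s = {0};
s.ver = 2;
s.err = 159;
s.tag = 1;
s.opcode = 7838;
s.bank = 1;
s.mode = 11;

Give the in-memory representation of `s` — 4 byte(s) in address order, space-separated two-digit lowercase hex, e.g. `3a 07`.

ver (2b) val=2 bits=0x2 at bit 0: 0x00000002
err (9b) val=159 bits=0x9f at bit 2: 0x0000027e
tag (2b) val=1 bits=0x1 at bit 11: 0x00000a7e
opcode (13b) val=7838 bits=0x1e9e at bit 13: 0x03d3ca7e
bank (2b) val=1 bits=0x1 at bit 26: 0x07d3ca7e
mode (4b) val=11 bits=0xb at bit 28: 0xb7d3ca7e
word = 0xb7d3ca7e → little-endian bytes:
  [0]=0x7e  [1]=0xca  [2]=0xd3  [3]=0xb7

7e ca d3 b7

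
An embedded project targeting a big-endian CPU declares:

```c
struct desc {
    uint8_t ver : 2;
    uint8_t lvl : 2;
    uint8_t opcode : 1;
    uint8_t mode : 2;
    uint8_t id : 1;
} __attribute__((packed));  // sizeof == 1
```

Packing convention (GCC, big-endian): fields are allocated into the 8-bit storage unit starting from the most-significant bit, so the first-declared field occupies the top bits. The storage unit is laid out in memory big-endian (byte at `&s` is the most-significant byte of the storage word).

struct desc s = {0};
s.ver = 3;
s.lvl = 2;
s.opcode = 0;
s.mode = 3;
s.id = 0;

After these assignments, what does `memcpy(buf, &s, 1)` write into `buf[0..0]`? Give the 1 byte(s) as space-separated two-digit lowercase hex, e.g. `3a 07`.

e6

[6+:2] ver=3 & 0x3 = 0x3; word=0xc0
[4+:2] lvl=2 & 0x3 = 0x2; word=0xe0
[3+:1] opcode=0 & 0x1 = 0x0; word=0xe0
[1+:2] mode=3 & 0x3 = 0x3; word=0xe6
[0+:1] id=0 & 0x1 = 0x0; word=0xe6
word = 0xe6 → big-endian bytes:
  [0]=0xe6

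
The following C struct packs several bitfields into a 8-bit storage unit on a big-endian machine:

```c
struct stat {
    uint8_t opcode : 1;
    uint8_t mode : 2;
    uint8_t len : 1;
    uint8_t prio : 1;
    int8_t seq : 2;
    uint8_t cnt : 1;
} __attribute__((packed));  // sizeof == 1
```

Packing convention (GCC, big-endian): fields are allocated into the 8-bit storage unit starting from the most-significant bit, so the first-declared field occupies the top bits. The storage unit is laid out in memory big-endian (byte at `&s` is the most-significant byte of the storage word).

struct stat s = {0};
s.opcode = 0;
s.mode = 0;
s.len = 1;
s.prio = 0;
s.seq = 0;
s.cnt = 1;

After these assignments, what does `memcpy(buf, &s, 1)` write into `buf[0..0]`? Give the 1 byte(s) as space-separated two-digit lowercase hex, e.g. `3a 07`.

opcode (1b) val=0 bits=0x0 at bit 7: 0x00
mode (2b) val=0 bits=0x0 at bit 5: 0x00
len (1b) val=1 bits=0x1 at bit 4: 0x10
prio (1b) val=0 bits=0x0 at bit 3: 0x10
seq (2b) val=0 bits=0x0 at bit 1: 0x10
cnt (1b) val=1 bits=0x1 at bit 0: 0x11
word = 0x11 → big-endian bytes:
  [0]=0x11

11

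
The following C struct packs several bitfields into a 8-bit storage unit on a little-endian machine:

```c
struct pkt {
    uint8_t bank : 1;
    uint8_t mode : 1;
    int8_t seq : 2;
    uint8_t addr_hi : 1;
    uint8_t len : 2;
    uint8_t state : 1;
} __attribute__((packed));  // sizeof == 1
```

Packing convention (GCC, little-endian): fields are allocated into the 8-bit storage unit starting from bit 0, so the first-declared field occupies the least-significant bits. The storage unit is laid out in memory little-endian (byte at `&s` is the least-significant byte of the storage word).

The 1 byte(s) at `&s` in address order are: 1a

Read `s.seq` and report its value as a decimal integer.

[0]=0x1a (little-endian) → word 0x1a
bank:1 @ bit 0 → (0x1a>>0)&0x1 = 0x0
mode:1 @ bit 1 → (0x1a>>1)&0x1 = 0x1
seq:2 @ bit 2 → (0x1a>>2)&0x3 = 0x2  ←
addr_hi:1 @ bit 4 → (0x1a>>4)&0x1 = 0x1
len:2 @ bit 5 → (0x1a>>5)&0x3 = 0x0
state:1 @ bit 7 → (0x1a>>7)&0x1 = 0x0
seq signed 2b, MSB=1: 2 - 4 = -2

-2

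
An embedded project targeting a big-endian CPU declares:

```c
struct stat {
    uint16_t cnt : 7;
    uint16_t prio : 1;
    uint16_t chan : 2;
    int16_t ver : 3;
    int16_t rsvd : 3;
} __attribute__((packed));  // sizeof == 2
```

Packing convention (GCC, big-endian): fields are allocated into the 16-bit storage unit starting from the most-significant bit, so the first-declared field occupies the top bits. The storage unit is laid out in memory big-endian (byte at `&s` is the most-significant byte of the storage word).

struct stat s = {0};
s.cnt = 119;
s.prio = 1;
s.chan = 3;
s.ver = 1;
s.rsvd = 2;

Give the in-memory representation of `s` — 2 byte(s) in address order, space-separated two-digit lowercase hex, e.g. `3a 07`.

ef ca

cnt:7 = 119 → 0x77 << 9 → word 0xee00
prio:1 = 1 → 0x1 << 8 → word 0xef00
chan:2 = 3 → 0x3 << 6 → word 0xefc0
ver:3 = 1 → 0x1 << 3 → word 0xefc8
rsvd:3 = 2 → 0x2 << 0 → word 0xefca
word = 0xefca → big-endian bytes:
  [0]=0xef  [1]=0xca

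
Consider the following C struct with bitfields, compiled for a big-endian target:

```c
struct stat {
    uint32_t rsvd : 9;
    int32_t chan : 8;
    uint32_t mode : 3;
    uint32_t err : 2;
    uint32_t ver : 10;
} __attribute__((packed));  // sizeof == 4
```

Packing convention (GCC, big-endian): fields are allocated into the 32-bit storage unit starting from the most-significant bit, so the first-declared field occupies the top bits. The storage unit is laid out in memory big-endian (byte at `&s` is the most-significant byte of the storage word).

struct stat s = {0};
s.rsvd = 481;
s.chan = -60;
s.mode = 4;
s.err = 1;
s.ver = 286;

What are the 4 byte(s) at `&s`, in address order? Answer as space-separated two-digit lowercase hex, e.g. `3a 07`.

f0 e2 45 1e

rsvd:9 = 481 → 0x1e1 << 23 → word 0xf0800000
chan:8 = -60 → 0xc4 << 15 → word 0xf0e20000
mode:3 = 4 → 0x4 << 12 → word 0xf0e24000
err:2 = 1 → 0x1 << 10 → word 0xf0e24400
ver:10 = 286 → 0x11e << 0 → word 0xf0e2451e
word = 0xf0e2451e → big-endian bytes:
  [0]=0xf0  [1]=0xe2  [2]=0x45  [3]=0x1e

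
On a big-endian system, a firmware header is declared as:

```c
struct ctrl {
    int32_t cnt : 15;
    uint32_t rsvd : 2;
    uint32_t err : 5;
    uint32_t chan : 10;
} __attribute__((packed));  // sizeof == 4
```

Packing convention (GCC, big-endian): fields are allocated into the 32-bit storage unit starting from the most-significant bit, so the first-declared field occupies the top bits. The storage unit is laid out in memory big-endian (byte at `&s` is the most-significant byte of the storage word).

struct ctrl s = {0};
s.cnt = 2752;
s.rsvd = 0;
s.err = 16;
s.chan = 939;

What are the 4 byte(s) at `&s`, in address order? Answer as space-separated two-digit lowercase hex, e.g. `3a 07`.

15 80 43 ab

[17+:15] cnt=2752 & 0x7fff = 0xac0; word=0x15800000
[15+:2] rsvd=0 & 0x3 = 0x0; word=0x15800000
[10+:5] err=16 & 0x1f = 0x10; word=0x15804000
[0+:10] chan=939 & 0x3ff = 0x3ab; word=0x158043ab
word = 0x158043ab → big-endian bytes:
  [0]=0x15  [1]=0x80  [2]=0x43  [3]=0xab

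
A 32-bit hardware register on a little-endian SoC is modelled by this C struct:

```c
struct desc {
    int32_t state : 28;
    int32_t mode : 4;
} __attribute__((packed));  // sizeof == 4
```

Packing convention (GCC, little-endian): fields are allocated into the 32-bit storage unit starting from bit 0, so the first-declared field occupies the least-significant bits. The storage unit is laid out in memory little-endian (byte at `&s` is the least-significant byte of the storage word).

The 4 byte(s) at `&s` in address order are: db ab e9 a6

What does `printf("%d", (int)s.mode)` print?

-6

[0]=0xdb [1]=0xab [2]=0xe9 [3]=0xa6 (little-endian) → word 0xa6e9abdb
state:28 @ bit 0 → (0xa6e9abdb>>0)&0xfffffff = 0x6e9abdb
mode:4 @ bit 28 → (0xa6e9abdb>>28)&0xf = 0xa  ←
mode signed 4b, MSB=1: 10 - 16 = -6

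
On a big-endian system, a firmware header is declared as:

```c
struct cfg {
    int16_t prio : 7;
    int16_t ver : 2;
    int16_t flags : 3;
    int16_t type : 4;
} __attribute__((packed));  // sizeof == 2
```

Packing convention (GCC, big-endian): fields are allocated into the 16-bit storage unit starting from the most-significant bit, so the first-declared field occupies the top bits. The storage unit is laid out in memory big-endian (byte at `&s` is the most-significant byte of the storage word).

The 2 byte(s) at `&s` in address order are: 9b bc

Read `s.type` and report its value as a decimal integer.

-4

[0]=0x9b [1]=0xbc (big-endian) → word 0x9bbc
prio [9+:7] = (word>>9) & 0x7f = 77
ver [7+:2] = (word>>7) & 0x3 = 3
flags [4+:3] = (word>>4) & 0x7 = 3
type [0+:4] = (word>>0) & 0xf = 12  ←
type signed 4b, MSB=1: 12 - 16 = -4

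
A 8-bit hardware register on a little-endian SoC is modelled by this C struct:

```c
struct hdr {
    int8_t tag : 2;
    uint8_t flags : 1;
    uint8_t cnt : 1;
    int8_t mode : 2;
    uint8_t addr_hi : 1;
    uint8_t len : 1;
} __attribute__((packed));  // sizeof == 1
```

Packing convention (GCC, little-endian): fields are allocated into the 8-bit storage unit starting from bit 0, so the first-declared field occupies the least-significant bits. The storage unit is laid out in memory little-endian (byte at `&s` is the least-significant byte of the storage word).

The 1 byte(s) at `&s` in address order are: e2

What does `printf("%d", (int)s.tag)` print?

[0]=0xe2 (little-endian) → word 0xe2
tag:2 @ bit 0 → (0xe2>>0)&0x3 = 0x2  ←
flags:1 @ bit 2 → (0xe2>>2)&0x1 = 0x0
cnt:1 @ bit 3 → (0xe2>>3)&0x1 = 0x0
mode:2 @ bit 4 → (0xe2>>4)&0x3 = 0x2
addr_hi:1 @ bit 6 → (0xe2>>6)&0x1 = 0x1
len:1 @ bit 7 → (0xe2>>7)&0x1 = 0x1
tag signed 2b, MSB=1: 2 - 4 = -2

-2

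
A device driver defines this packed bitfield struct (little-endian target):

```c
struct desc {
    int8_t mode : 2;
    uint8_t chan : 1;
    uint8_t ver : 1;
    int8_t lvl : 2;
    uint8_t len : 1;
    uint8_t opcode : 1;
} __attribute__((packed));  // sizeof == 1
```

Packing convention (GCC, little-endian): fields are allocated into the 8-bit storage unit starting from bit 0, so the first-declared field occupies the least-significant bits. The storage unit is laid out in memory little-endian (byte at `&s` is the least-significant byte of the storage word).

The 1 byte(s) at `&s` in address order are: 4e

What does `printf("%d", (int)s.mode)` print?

-2

[0]=0x4e (little-endian) → word 0x4e
mode:2 @ bit 0 → (0x4e>>0)&0x3 = 0x2  ←
chan:1 @ bit 2 → (0x4e>>2)&0x1 = 0x1
ver:1 @ bit 3 → (0x4e>>3)&0x1 = 0x1
lvl:2 @ bit 4 → (0x4e>>4)&0x3 = 0x0
len:1 @ bit 6 → (0x4e>>6)&0x1 = 0x1
opcode:1 @ bit 7 → (0x4e>>7)&0x1 = 0x0
mode signed 2b, MSB=1: 2 - 4 = -2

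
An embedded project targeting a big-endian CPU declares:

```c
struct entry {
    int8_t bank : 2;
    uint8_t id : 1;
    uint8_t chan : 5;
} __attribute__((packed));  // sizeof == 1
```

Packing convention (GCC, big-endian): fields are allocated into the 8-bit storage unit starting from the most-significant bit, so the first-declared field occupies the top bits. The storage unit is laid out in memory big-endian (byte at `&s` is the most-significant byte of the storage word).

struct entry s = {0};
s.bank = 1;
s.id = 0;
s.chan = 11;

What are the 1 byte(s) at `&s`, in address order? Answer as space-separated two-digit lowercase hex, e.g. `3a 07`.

4b

bank:2 = 1 → 0x1 << 6 → word 0x40
id:1 = 0 → 0x0 << 5 → word 0x40
chan:5 = 11 → 0xb << 0 → word 0x4b
word = 0x4b → big-endian bytes:
  [0]=0x4b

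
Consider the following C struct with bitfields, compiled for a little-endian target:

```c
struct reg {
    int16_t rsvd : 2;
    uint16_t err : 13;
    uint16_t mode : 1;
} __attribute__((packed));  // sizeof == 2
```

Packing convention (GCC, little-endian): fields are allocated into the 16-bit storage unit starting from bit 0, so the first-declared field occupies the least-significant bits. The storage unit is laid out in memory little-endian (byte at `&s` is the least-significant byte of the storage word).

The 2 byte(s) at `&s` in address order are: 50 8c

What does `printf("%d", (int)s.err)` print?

[0]=0x50 [1]=0x8c (little-endian) → word 0x8c50
rsvd [0+:2] = (word>>0) & 0x3 = 0
err [2+:13] = (word>>2) & 0x1fff = 788  ←
mode [15+:1] = (word>>15) & 0x1 = 1

788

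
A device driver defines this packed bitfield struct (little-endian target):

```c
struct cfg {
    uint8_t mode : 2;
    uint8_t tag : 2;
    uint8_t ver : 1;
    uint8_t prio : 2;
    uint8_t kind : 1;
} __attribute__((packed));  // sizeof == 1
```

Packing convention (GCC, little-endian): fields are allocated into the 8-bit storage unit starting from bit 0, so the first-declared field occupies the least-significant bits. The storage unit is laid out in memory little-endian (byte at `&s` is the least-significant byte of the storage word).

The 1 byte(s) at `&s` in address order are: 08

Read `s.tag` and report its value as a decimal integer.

2

[0]=0x08 (little-endian) → word 0x08
mode:2 @ bit 0 → (0x08>>0)&0x3 = 0x0
tag:2 @ bit 2 → (0x08>>2)&0x3 = 0x2  ←
ver:1 @ bit 4 → (0x08>>4)&0x1 = 0x0
prio:2 @ bit 5 → (0x08>>5)&0x3 = 0x0
kind:1 @ bit 7 → (0x08>>7)&0x1 = 0x0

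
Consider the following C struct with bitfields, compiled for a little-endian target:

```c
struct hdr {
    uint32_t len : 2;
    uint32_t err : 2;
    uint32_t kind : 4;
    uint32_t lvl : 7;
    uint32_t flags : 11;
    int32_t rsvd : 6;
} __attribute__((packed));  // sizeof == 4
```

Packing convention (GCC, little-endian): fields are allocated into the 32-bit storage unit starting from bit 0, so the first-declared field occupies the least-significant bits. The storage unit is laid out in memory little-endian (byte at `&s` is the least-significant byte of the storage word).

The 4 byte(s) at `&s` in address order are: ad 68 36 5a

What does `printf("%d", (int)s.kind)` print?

10

[0]=0xad [1]=0x68 [2]=0x36 [3]=0x5a (little-endian) → word 0x5a3668ad
len [0+:2] = (word>>0) & 0x3 = 1
err [2+:2] = (word>>2) & 0x3 = 3
kind [4+:4] = (word>>4) & 0xf = 10  ←
lvl [8+:7] = (word>>8) & 0x7f = 104
flags [15+:11] = (word>>15) & 0x7ff = 1132
rsvd [26+:6] = (word>>26) & 0x3f = 22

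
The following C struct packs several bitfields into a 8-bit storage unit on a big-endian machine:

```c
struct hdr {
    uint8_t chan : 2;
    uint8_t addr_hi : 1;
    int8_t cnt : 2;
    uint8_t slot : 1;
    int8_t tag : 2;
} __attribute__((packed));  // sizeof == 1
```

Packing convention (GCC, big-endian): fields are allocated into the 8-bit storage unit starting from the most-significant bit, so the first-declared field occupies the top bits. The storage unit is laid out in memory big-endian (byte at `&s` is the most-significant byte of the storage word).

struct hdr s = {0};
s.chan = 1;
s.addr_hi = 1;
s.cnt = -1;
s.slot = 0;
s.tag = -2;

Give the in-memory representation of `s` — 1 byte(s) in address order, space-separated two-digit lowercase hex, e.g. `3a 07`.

7a

chan (2b) val=1 bits=0x1 at bit 6: 0x40
addr_hi (1b) val=1 bits=0x1 at bit 5: 0x60
cnt (2b) val=-1 bits=0x3 at bit 3: 0x78
slot (1b) val=0 bits=0x0 at bit 2: 0x78
tag (2b) val=-2 bits=0x2 at bit 0: 0x7a
word = 0x7a → big-endian bytes:
  [0]=0x7a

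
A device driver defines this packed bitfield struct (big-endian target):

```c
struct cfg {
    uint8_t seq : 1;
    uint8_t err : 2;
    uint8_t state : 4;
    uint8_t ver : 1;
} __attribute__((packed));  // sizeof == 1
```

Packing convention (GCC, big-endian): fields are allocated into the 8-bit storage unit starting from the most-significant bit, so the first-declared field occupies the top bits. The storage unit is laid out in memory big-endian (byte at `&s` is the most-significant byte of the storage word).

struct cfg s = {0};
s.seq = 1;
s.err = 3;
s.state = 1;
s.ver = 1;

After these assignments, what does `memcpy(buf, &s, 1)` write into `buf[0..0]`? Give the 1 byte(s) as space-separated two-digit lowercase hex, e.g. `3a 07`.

e3

seq:1 = 1 → 0x1 << 7 → word 0x80
err:2 = 3 → 0x3 << 5 → word 0xe0
state:4 = 1 → 0x1 << 1 → word 0xe2
ver:1 = 1 → 0x1 << 0 → word 0xe3
word = 0xe3 → big-endian bytes:
  [0]=0xe3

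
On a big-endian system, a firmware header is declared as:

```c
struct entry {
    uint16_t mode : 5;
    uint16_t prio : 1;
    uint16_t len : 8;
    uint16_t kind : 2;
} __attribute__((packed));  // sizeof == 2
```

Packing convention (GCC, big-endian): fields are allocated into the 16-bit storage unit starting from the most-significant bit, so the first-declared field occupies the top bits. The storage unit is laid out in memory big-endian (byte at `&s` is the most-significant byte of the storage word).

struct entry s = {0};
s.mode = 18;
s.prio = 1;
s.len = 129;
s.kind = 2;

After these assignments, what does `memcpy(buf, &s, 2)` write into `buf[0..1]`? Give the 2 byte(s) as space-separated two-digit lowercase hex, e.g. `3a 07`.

[11+:5] mode=18 & 0x1f = 0x12; word=0x9000
[10+:1] prio=1 & 0x1 = 0x1; word=0x9400
[2+:8] len=129 & 0xff = 0x81; word=0x9604
[0+:2] kind=2 & 0x3 = 0x2; word=0x9606
word = 0x9606 → big-endian bytes:
  [0]=0x96  [1]=0x06

96 06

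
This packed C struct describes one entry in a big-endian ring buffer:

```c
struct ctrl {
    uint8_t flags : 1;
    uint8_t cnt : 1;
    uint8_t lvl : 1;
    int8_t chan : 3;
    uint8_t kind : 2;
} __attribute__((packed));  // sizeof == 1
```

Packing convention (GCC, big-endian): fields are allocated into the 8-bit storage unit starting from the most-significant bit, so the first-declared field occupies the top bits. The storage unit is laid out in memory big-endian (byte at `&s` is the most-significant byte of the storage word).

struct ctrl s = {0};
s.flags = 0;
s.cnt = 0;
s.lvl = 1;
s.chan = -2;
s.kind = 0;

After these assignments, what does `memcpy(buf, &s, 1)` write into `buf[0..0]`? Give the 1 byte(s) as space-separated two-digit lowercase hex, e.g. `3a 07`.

38

[7+:1] flags=0 & 0x1 = 0x0; word=0x00
[6+:1] cnt=0 & 0x1 = 0x0; word=0x00
[5+:1] lvl=1 & 0x1 = 0x1; word=0x20
[2+:3] chan=-2 & 0x7 = 0x6; word=0x38
[0+:2] kind=0 & 0x3 = 0x0; word=0x38
word = 0x38 → big-endian bytes:
  [0]=0x38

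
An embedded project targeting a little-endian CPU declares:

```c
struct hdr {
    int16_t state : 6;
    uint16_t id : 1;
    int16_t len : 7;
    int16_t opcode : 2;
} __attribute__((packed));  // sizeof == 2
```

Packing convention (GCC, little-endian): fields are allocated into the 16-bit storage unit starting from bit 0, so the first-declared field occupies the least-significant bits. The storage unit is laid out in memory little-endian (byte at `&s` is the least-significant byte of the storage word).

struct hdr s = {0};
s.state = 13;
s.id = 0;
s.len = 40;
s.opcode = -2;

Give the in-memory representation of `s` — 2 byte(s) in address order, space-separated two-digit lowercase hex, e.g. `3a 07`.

0d 94

state:6 = 13 → 0xd << 0 → word 0x000d
id:1 = 0 → 0x0 << 6 → word 0x000d
len:7 = 40 → 0x28 << 7 → word 0x140d
opcode:2 = -2 → 0x2 << 14 → word 0x940d
word = 0x940d → little-endian bytes:
  [0]=0x0d  [1]=0x94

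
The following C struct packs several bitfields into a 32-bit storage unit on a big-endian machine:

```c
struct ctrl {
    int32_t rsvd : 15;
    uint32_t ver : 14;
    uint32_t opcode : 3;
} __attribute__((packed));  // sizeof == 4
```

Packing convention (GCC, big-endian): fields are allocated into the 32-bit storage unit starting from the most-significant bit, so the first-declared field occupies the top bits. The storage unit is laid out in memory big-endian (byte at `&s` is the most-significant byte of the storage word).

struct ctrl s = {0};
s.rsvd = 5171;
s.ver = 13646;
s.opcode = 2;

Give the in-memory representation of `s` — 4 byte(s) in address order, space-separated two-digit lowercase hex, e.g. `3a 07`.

28 67 aa 72

rsvd (15b) val=5171 bits=0x1433 at bit 17: 0x28660000
ver (14b) val=13646 bits=0x354e at bit 3: 0x2867aa70
opcode (3b) val=2 bits=0x2 at bit 0: 0x2867aa72
word = 0x2867aa72 → big-endian bytes:
  [0]=0x28  [1]=0x67  [2]=0xaa  [3]=0x72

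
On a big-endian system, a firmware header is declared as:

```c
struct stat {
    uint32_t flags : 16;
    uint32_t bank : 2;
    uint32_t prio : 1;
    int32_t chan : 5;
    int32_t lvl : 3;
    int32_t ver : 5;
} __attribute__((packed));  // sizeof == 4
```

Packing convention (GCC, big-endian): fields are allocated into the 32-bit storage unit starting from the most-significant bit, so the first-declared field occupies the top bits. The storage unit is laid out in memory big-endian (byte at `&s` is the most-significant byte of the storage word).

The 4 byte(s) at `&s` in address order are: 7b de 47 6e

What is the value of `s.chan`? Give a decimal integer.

7

[0]=0x7b [1]=0xde [2]=0x47 [3]=0x6e (big-endian) → word 0x7bde476e
flags:16 @ bit 16 → (0x7bde476e>>16)&0xffff = 0x7bde
bank:2 @ bit 14 → (0x7bde476e>>14)&0x3 = 0x1
prio:1 @ bit 13 → (0x7bde476e>>13)&0x1 = 0x0
chan:5 @ bit 8 → (0x7bde476e>>8)&0x1f = 0x7  ←
lvl:3 @ bit 5 → (0x7bde476e>>5)&0x7 = 0x3
ver:5 @ bit 0 → (0x7bde476e>>0)&0x1f = 0xe
chan signed 5b, MSB=0: value = 7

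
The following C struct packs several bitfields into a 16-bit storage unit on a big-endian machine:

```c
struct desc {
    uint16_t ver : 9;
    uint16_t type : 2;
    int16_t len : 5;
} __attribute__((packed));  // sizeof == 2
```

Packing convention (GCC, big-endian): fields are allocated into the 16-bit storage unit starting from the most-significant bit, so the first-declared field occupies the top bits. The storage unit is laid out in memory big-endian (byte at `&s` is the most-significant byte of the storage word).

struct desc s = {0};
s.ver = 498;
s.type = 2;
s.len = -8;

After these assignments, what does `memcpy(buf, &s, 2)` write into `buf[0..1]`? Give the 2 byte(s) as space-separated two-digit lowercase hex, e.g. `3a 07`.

ver (9b) val=498 bits=0x1f2 at bit 7: 0xf900
type (2b) val=2 bits=0x2 at bit 5: 0xf940
len (5b) val=-8 bits=0x18 at bit 0: 0xf958
word = 0xf958 → big-endian bytes:
  [0]=0xf9  [1]=0x58

f9 58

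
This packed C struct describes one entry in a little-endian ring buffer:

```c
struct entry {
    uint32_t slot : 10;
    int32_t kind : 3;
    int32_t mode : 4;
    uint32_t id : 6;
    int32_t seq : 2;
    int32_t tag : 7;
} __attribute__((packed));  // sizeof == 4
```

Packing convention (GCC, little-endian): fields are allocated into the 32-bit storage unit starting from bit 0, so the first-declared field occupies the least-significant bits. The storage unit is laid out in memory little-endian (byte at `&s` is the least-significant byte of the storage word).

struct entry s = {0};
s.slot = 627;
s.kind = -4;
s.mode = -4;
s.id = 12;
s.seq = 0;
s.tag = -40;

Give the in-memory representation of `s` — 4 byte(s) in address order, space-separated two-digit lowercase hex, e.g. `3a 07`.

73 92 19 b0

slot (10b) val=627 bits=0x273 at bit 0: 0x00000273
kind (3b) val=-4 bits=0x4 at bit 10: 0x00001273
mode (4b) val=-4 bits=0xc at bit 13: 0x00019273
id (6b) val=12 bits=0xc at bit 17: 0x00199273
seq (2b) val=0 bits=0x0 at bit 23: 0x00199273
tag (7b) val=-40 bits=0x58 at bit 25: 0xb0199273
word = 0xb0199273 → little-endian bytes:
  [0]=0x73  [1]=0x92  [2]=0x19  [3]=0xb0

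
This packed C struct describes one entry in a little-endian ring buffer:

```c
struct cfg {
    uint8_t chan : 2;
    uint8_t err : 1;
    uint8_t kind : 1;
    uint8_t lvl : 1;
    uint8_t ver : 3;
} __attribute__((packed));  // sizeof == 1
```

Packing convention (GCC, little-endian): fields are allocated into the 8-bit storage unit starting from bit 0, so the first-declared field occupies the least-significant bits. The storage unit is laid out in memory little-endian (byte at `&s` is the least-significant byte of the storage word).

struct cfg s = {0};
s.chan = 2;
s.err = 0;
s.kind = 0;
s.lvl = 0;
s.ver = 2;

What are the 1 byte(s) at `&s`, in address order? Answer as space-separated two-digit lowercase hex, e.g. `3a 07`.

chan:2 = 2 → 0x2 << 0 → word 0x02
err:1 = 0 → 0x0 << 2 → word 0x02
kind:1 = 0 → 0x0 << 3 → word 0x02
lvl:1 = 0 → 0x0 << 4 → word 0x02
ver:3 = 2 → 0x2 << 5 → word 0x42
word = 0x42 → little-endian bytes:
  [0]=0x42

42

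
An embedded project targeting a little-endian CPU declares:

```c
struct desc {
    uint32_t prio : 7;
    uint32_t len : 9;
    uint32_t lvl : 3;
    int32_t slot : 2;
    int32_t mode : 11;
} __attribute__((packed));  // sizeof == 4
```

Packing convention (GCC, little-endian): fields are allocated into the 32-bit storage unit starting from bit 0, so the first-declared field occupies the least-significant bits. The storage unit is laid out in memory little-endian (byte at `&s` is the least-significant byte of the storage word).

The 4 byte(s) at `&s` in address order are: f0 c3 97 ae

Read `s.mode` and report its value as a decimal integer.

[0]=0xf0 [1]=0xc3 [2]=0x97 [3]=0xae (little-endian) → word 0xae97c3f0
prio:7 @ bit 0 → (0xae97c3f0>>0)&0x7f = 0x70
len:9 @ bit 7 → (0xae97c3f0>>7)&0x1ff = 0x187
lvl:3 @ bit 16 → (0xae97c3f0>>16)&0x7 = 0x7
slot:2 @ bit 19 → (0xae97c3f0>>19)&0x3 = 0x2
mode:11 @ bit 21 → (0xae97c3f0>>21)&0x7ff = 0x574  ←
mode signed 11b, MSB=1: 1396 - 2048 = -652

-652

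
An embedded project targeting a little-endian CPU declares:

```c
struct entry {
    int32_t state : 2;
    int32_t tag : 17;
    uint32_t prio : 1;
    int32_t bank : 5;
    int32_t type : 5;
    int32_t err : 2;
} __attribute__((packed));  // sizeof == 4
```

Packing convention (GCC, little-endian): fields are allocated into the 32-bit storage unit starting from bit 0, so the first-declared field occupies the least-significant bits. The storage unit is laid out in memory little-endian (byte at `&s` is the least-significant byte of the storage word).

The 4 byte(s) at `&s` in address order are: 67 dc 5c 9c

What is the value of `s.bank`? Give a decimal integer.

[0]=0x67 [1]=0xdc [2]=0x5c [3]=0x9c (little-endian) → word 0x9c5cdc67
state:2 @ bit 0 → (0x9c5cdc67>>0)&0x3 = 0x3
tag:17 @ bit 2 → (0x9c5cdc67>>2)&0x1ffff = 0x13719
prio:1 @ bit 19 → (0x9c5cdc67>>19)&0x1 = 0x1
bank:5 @ bit 20 → (0x9c5cdc67>>20)&0x1f = 0x5  ←
type:5 @ bit 25 → (0x9c5cdc67>>25)&0x1f = 0xe
err:2 @ bit 30 → (0x9c5cdc67>>30)&0x3 = 0x2
bank signed 5b, MSB=0: value = 5

5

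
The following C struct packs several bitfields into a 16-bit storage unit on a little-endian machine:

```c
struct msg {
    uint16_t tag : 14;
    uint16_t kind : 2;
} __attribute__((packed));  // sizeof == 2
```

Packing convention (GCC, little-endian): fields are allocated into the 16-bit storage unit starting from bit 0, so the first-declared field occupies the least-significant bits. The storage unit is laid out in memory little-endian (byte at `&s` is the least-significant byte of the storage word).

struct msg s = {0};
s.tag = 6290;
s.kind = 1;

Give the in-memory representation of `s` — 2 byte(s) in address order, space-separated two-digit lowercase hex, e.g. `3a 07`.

tag (14b) val=6290 bits=0x1892 at bit 0: 0x1892
kind (2b) val=1 bits=0x1 at bit 14: 0x5892
word = 0x5892 → little-endian bytes:
  [0]=0x92  [1]=0x58

92 58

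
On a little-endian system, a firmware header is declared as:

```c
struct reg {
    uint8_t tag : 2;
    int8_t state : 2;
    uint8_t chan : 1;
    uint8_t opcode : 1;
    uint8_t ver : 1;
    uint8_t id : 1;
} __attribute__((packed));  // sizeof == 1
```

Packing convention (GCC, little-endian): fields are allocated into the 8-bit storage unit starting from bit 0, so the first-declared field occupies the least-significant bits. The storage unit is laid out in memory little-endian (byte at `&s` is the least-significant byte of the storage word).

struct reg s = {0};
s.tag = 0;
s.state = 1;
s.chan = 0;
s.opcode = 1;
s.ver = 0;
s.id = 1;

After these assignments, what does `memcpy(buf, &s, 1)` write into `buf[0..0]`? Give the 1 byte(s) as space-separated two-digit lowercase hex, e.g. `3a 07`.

a4

tag (2b) val=0 bits=0x0 at bit 0: 0x00
state (2b) val=1 bits=0x1 at bit 2: 0x04
chan (1b) val=0 bits=0x0 at bit 4: 0x04
opcode (1b) val=1 bits=0x1 at bit 5: 0x24
ver (1b) val=0 bits=0x0 at bit 6: 0x24
id (1b) val=1 bits=0x1 at bit 7: 0xa4
word = 0xa4 → little-endian bytes:
  [0]=0xa4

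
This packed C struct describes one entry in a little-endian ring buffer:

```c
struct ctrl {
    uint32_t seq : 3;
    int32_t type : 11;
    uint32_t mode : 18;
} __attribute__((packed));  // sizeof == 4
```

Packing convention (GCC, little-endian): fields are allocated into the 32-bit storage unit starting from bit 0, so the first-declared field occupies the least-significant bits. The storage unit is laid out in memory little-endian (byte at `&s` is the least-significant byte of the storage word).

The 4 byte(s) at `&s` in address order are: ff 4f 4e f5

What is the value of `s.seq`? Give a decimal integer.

[0]=0xff [1]=0x4f [2]=0x4e [3]=0xf5 (little-endian) → word 0xf54e4fff
seq [0+:3] = (word>>0) & 0x7 = 7  ←
type [3+:11] = (word>>3) & 0x7ff = 511
mode [14+:18] = (word>>14) & 0x3ffff = 251193

7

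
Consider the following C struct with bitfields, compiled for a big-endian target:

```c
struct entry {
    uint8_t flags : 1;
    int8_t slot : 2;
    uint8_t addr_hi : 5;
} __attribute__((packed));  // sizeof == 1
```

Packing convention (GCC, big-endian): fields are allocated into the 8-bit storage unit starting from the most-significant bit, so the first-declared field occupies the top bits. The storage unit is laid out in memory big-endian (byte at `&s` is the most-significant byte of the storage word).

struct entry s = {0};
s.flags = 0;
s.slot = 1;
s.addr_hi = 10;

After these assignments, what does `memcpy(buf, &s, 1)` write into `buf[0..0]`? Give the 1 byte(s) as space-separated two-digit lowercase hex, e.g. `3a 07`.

2a

flags (1b) val=0 bits=0x0 at bit 7: 0x00
slot (2b) val=1 bits=0x1 at bit 5: 0x20
addr_hi (5b) val=10 bits=0xa at bit 0: 0x2a
word = 0x2a → big-endian bytes:
  [0]=0x2a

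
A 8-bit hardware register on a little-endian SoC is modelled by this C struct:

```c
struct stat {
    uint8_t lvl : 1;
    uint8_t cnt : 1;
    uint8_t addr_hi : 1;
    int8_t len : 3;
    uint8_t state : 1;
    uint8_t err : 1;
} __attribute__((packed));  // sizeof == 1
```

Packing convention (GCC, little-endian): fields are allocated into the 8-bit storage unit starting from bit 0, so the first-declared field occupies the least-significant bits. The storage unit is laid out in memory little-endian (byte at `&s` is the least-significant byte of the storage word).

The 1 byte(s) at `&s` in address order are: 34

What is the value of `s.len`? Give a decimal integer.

-2

[0]=0x34 (little-endian) → word 0x34
lvl [0+:1] = (word>>0) & 0x1 = 0
cnt [1+:1] = (word>>1) & 0x1 = 0
addr_hi [2+:1] = (word>>2) & 0x1 = 1
len [3+:3] = (word>>3) & 0x7 = 6  ←
state [6+:1] = (word>>6) & 0x1 = 0
err [7+:1] = (word>>7) & 0x1 = 0
len signed 3b, MSB=1: 6 - 8 = -2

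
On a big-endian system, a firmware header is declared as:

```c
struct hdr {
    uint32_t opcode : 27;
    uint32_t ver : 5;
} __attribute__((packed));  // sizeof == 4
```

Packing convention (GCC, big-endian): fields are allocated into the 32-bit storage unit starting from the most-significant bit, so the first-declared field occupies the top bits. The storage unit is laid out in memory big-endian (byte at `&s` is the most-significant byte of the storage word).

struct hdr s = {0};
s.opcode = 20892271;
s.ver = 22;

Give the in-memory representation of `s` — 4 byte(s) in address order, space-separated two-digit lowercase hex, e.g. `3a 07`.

27 d9 4d f6

[5+:27] opcode=20892271 & 0x7ffffff = 0x13eca6f; word=0x27d94de0
[0+:5] ver=22 & 0x1f = 0x16; word=0x27d94df6
word = 0x27d94df6 → big-endian bytes:
  [0]=0x27  [1]=0xd9  [2]=0x4d  [3]=0xf6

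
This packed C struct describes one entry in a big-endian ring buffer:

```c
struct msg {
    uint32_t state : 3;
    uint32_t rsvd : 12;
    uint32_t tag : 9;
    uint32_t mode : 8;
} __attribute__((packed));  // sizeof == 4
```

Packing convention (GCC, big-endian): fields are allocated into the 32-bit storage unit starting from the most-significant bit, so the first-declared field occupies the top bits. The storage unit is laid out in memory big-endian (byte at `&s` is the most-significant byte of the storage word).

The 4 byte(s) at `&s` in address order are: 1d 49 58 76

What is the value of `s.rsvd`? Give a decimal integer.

[0]=0x1d [1]=0x49 [2]=0x58 [3]=0x76 (big-endian) → word 0x1d495876
state [29+:3] = (word>>29) & 0x7 = 0
rsvd [17+:12] = (word>>17) & 0xfff = 3748  ←
tag [8+:9] = (word>>8) & 0x1ff = 344
mode [0+:8] = (word>>0) & 0xff = 118

3748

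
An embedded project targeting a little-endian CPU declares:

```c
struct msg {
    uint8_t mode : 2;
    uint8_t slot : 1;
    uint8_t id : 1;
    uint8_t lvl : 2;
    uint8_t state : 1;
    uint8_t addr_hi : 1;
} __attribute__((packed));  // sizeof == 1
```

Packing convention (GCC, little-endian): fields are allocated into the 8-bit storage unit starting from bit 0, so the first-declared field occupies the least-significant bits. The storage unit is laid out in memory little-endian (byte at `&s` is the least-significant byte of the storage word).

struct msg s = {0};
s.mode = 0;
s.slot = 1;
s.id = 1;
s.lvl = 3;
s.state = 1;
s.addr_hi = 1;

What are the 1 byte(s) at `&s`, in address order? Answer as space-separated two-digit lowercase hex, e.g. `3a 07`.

mode:2 = 0 → 0x0 << 0 → word 0x00
slot:1 = 1 → 0x1 << 2 → word 0x04
id:1 = 1 → 0x1 << 3 → word 0x0c
lvl:2 = 3 → 0x3 << 4 → word 0x3c
state:1 = 1 → 0x1 << 6 → word 0x7c
addr_hi:1 = 1 → 0x1 << 7 → word 0xfc
word = 0xfc → little-endian bytes:
  [0]=0xfc

fc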